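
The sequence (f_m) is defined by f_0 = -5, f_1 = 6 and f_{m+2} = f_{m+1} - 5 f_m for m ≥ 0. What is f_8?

f_2 = 6 - 5(-5) = 31
f_3 = 31 - 5(6) = 1
f_4 = 1 - 5(31) = -154
f_5 = (-154) - 5(1) = -159
f_6 = (-159) - 5(-154) = 611
f_7 = 611 - 5(-159) = 1406
f_8 = 1406 - 5(611) = -1649

-1649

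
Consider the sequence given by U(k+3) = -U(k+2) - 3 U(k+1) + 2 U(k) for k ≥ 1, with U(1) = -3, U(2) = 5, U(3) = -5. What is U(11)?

1105

U(4) = -(-5) - 3*5 + 2*(-3) = -16
U(5) = -(-16) - 3*(-5) + 2*5 = 41
U(6) = -41 - 3*(-16) + 2*(-5) = -3
U(7) = -(-3) - 3*41 + 2*(-16) = -152
U(8) = -(-152) - 3*(-3) + 2*41 = 243
U(9) = -243 - 3*(-152) + 2*(-3) = 207
U(10) = -207 - 3*243 + 2*(-152) = -1240
U(11) = -(-1240) - 3*207 + 2*243 = 1105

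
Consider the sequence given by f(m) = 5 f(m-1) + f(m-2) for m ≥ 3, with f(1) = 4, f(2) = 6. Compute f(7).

24644

f(3) = 5*6 + 4 = 34
f(4) = 5*34 + 6 = 176
f(5) = 5*176 + 34 = 914
f(6) = 5*914 + 176 = 4746
f(7) = 5*4746 + 914 = 24644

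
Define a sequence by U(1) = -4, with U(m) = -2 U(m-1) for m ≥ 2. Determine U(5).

U(2) = -2(-4) = 8
U(3) = -2(8) = -16
U(4) = -2(-16) = 32
U(5) = -2(32) = -64

-64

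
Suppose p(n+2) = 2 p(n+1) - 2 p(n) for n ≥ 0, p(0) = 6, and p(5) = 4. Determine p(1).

Let p(1) = v.
p(2) = -12 + 2v
p(3) = -24 + 2v
p(4) = -24
p(5) = -4v
So -4v = 4, giving v = -1.

-1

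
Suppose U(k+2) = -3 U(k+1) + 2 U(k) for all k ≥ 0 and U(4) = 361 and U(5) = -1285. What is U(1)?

-7

Rearranging, U(k-2) = (U(k) + 3 U(k-1)) / 2.
U(3) = (-1285 + 3*361) / 2 = -202/2 = -101
U(2) = (361 + 3*(-101)) / 2 = 58/2 = 29
U(1) = (-101 + 3*29) / 2 = -14/2 = -7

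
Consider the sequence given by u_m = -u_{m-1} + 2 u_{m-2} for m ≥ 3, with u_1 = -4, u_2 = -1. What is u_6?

29

u_3 = -(-1) + 2(-4) = -7
u_4 = -(-7) + 2(-1) = 5
u_5 = -5 + 2(-7) = -19
u_6 = -(-19) + 2(5) = 29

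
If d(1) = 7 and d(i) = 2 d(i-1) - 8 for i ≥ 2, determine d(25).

-16777208

The fixed point is -8/(1 - 2) = 8, so d(i) - 8 = 2(d(i-1) - 8).
Hence d(i) = -1·2^{i-1} + 8.
d(25) = -1·2^{24} + 8 = -1·16777216 + 8 = -16777208.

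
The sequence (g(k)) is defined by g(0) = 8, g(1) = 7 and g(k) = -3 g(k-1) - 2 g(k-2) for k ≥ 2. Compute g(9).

7657

g(2) = -3(7) - 2(8) = -37
g(3) = -3(-37) - 2(7) = 97
g(4) = -3(97) - 2(-37) = -217
g(5) = -3(-217) - 2(97) = 457
g(6) = -3(457) - 2(-217) = -937
g(7) = -3(-937) - 2(457) = 1897
g(8) = -3(1897) - 2(-937) = -3817
g(9) = -3(-3817) - 2(1897) = 7657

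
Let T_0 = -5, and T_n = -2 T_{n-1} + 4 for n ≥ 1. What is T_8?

-1620

T_1 = -2(-5) + 4 = 14
T_2 = -2(14) + 4 = -24
T_3 = -2(-24) + 4 = 52
T_4 = -2(52) + 4 = -100
T_5 = -2(-100) + 4 = 204
T_6 = -2(204) + 4 = -404
T_7 = -2(-404) + 4 = 812
T_8 = -2(812) + 4 = -1620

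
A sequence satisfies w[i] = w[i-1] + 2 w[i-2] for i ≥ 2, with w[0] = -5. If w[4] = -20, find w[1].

2

Let w[1] = z.
w[2] = -10 + z
w[3] = -10 + 3z
w[4] = -30 + 5z
So -30 + 5z = -20, giving z = 2.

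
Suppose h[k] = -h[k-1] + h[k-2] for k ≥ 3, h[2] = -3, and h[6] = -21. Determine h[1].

2

Let h[1] = v.
h[3] = 3 + v
h[4] = -6 - v
h[5] = 9 + 2v
h[6] = -15 - 3v
So -15 - 3v = -21, giving v = 2.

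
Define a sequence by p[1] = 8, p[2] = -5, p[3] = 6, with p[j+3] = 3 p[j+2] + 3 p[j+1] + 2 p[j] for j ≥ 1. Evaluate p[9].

p[4] = 3(6) + 3(-5) + 2(8) = 19
p[5] = 3(19) + 3(6) + 2(-5) = 65
p[6] = 3(65) + 3(19) + 2(6) = 264
p[7] = 3(264) + 3(65) + 2(19) = 1025
p[8] = 3(1025) + 3(264) + 2(65) = 3997
p[9] = 3(3997) + 3(1025) + 2(264) = 15594

15594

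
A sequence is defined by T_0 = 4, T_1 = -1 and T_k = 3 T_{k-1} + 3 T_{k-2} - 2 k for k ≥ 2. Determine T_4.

25

T_2 = 3*(-1) + 3*4 - 4 = 5
T_3 = 3*5 + 3*(-1) - 6 = 6
T_4 = 3*6 + 3*5 - 8 = 25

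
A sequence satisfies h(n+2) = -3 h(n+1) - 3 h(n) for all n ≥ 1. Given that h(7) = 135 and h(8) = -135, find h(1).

-5

Rearranging, h(n-2) = (h(n) + 3 h(n-1)) / -3.
h(6) = (-135 + 3·135) / -3 = 270/-3 = -90
h(5) = (135 + 3·(-90)) / -3 = -135/-3 = 45
h(4) = (-90 + 3·45) / -3 = 45/-3 = -15
h(3) = (45 + 3·(-15)) / -3 = 0/-3 = 0
h(2) = (-15 + 3·0) / -3 = -15/-3 = 5
h(1) = (0 + 3·5) / -3 = 15/-3 = -5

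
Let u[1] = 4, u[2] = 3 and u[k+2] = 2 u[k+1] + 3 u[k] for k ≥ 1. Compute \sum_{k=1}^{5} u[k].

214

u[3] = 2(3) + 3(4) = 18
u[4] = 2(18) + 3(3) = 45
u[5] = 2(45) + 3(18) = 144
Sum = 4 + 3 + 18 + 45 + 144 = 214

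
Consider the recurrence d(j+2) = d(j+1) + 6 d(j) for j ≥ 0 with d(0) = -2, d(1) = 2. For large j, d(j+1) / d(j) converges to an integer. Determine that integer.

3

The characteristic equation is r^2 - r - 6 = 0, which factors as (r - 3)(r + 2) = 0.
So the roots are 3 and -2. Since |3| > |-2| and the coefficient of 3^j is non-zero, the ratio tends to 3.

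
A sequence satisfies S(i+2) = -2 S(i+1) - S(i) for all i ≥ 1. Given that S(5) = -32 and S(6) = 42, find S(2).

Rearranging, S(i-2) = -(S(i) + 2 S(i-1)).
S(4) = -(42 + 2(-32)) = 22
S(3) = -(-32 + 2(22)) = -12
S(2) = -(22 + 2(-12)) = 2

2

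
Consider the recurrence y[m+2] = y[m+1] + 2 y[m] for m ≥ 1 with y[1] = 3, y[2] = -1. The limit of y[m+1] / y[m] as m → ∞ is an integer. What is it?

The characteristic equation is r^2 - r - 2 = 0, which factors as (r - 2)(r + 1) = 0.
So the roots are 2 and -1. Since |2| > |-1| and the coefficient of 2^m is non-zero, the ratio tends to 2.

2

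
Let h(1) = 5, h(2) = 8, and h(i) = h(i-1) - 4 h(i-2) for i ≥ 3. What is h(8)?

-556

h(3) = 8 - 4(5) = -12
h(4) = (-12) - 4(8) = -44
h(5) = (-44) - 4(-12) = 4
h(6) = 4 - 4(-44) = 180
h(7) = 180 - 4(4) = 164
h(8) = 164 - 4(180) = -556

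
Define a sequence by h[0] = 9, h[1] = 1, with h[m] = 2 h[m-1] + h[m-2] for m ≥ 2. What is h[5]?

137

h[2] = 2·1 + 9 = 11
h[3] = 2·11 + 1 = 23
h[4] = 2·23 + 11 = 57
h[5] = 2·57 + 23 = 137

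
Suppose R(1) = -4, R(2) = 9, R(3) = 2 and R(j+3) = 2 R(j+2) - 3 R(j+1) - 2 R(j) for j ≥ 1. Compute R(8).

425

R(4) = 2·2 - 3·9 - 2·(-4) = -15
R(5) = 2·(-15) - 3·2 - 2·9 = -54
R(6) = 2·(-54) - 3·(-15) - 2·2 = -67
R(7) = 2·(-67) - 3·(-54) - 2·(-15) = 58
R(8) = 2·58 - 3·(-67) - 2·(-54) = 425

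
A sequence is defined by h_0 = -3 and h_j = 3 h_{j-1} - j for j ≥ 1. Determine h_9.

-73806

h_1 = 3*(-3) - 1 = -10
h_2 = 3*(-10) - 2 = -32
h_3 = 3*(-32) - 3 = -99
h_4 = 3*(-99) - 4 = -301
h_5 = 3*(-301) - 5 = -908
h_6 = 3*(-908) - 6 = -2730
h_7 = 3*(-2730) - 7 = -8197
h_8 = 3*(-8197) - 8 = -24599
h_9 = 3*(-24599) - 9 = -73806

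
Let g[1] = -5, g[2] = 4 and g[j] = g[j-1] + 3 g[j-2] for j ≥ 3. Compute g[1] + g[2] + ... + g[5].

g[3] = 4 + 3(-5) = -11
g[4] = (-11) + 3(4) = 1
g[5] = 1 + 3(-11) = -32
Sum = (-5) + 4 + (-11) + 1 + (-32) = -43

-43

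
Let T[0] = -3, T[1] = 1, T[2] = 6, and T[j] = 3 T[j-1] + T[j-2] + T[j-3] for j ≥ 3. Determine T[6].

632

T[3] = 3·6 + 1 + (-3) = 16
T[4] = 3·16 + 6 + 1 = 55
T[5] = 3·55 + 16 + 6 = 187
T[6] = 3·187 + 55 + 16 = 632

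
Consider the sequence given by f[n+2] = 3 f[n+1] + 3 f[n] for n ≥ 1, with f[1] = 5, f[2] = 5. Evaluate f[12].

4546530

f[3] = 3·5 + 3·5 = 30
f[4] = 3·30 + 3·5 = 105
f[5] = 3·105 + 3·30 = 405
f[6] = 3·405 + 3·105 = 1530
f[7] = 3·1530 + 3·405 = 5805
f[8] = 3·5805 + 3·1530 = 22005
f[9] = 3·22005 + 3·5805 = 83430
f[10] = 3·83430 + 3·22005 = 316305
f[11] = 3·316305 + 3·83430 = 1199205
f[12] = 3·1199205 + 3·316305 = 4546530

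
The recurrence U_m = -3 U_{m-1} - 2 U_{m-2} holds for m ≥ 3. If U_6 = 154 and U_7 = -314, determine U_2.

4

Rearranging, U_{m-2} = (U_m + 3 U_{m-1}) / -2.
U_5 = (-314 + 3·154) / -2 = 148/-2 = -74
U_4 = (154 + 3·(-74)) / -2 = -68/-2 = 34
U_3 = (-74 + 3·34) / -2 = 28/-2 = -14
U_2 = (34 + 3·(-14)) / -2 = -8/-2 = 4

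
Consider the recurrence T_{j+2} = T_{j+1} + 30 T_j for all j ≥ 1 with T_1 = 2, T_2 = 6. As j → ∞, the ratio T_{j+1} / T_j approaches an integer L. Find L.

6

The characteristic equation is r^2 - r - 30 = 0, which factors as (r - 6)(r + 5) = 0.
So the roots are 6 and -5. Since |6| > |-5| and the coefficient of 6^j is non-zero, the ratio tends to 6.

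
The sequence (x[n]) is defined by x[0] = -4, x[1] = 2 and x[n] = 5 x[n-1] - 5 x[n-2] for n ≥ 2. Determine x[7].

x[2] = 5(2) - 5(-4) = 30
x[3] = 5(30) - 5(2) = 140
x[4] = 5(140) - 5(30) = 550
x[5] = 5(550) - 5(140) = 2050
x[6] = 5(2050) - 5(550) = 7500
x[7] = 5(7500) - 5(2050) = 27250

27250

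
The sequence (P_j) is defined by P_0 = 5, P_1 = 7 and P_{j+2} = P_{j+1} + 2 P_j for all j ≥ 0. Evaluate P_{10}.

P_2 = 7 + 2·5 = 17
P_3 = 17 + 2·7 = 31
P_4 = 31 + 2·17 = 65
P_5 = 65 + 2·31 = 127
P_6 = 127 + 2·65 = 257
P_7 = 257 + 2·127 = 511
P_8 = 511 + 2·257 = 1025
P_9 = 1025 + 2·511 = 2047
P_{10} = 2047 + 2·1025 = 4097

4097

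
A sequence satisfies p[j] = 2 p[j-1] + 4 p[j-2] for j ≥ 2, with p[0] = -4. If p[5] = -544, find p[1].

-2

Let p[1] = w.
p[2] = -16 + 2w
p[3] = -32 + 8w
p[4] = -128 + 24w
p[5] = -384 + 80w
So -384 + 80w = -544, giving w = -2.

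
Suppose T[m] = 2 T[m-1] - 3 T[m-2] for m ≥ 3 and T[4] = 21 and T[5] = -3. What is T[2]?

3

Rearranging, T[m-2] = (T[m] - 2 T[m-1]) / -3.
T[3] = (-3 - 2*21) / -3 = -45/-3 = 15
T[2] = (21 - 2*15) / -3 = -9/-3 = 3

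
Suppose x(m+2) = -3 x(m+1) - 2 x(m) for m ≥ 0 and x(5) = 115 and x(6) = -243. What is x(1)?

-5

Rearranging, x(m-2) = (x(m) + 3 x(m-1)) / -2.
x(4) = (-243 + 3*115) / -2 = 102/-2 = -51
x(3) = (115 + 3*(-51)) / -2 = -38/-2 = 19
x(2) = (-51 + 3*19) / -2 = 6/-2 = -3
x(1) = (19 + 3*(-3)) / -2 = 10/-2 = -5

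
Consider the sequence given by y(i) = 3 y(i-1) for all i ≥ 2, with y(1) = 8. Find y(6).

y(2) = 3*8 = 24
y(3) = 3*24 = 72
y(4) = 3*72 = 216
y(5) = 3*216 = 648
y(6) = 3*648 = 1944

1944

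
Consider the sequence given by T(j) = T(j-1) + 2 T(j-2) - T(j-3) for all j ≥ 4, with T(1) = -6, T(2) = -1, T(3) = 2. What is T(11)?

394

T(4) = 2 + 2*(-1) - (-6) = 6
T(5) = 6 + 2*2 - (-1) = 11
T(6) = 11 + 2*6 - 2 = 21
T(7) = 21 + 2*11 - 6 = 37
T(8) = 37 + 2*21 - 11 = 68
T(9) = 68 + 2*37 - 21 = 121
T(10) = 121 + 2*68 - 37 = 220
T(11) = 220 + 2*121 - 68 = 394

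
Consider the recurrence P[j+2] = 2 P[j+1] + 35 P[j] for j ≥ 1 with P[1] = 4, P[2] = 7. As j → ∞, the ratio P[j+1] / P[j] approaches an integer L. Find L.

The characteristic equation is r^2 - 2r - 35 = 0, which factors as (r - 7)(r + 5) = 0.
So the roots are 7 and -5. Since |7| > |-5| and the coefficient of 7^j is non-zero, the ratio tends to 7.

7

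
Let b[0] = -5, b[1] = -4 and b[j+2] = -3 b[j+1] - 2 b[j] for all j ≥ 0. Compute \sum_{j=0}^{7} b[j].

b[2] = -3*(-4) - 2*(-5) = 22
b[3] = -3*22 - 2*(-4) = -58
b[4] = -3*(-58) - 2*22 = 130
b[5] = -3*130 - 2*(-58) = -274
b[6] = -3*(-274) - 2*130 = 562
b[7] = -3*562 - 2*(-274) = -1138
Sum = (-5) + (-4) + 22 + (-58) + 130 + (-274) + 562 + (-1138) = -765

-765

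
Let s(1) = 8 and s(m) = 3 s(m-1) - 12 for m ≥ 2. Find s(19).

The fixed point is -12/(1 - 3) = 6, so s(m) - 6 = 3(s(m-1) - 6).
Hence s(m) = 2·3^{m-1} + 6.
s(19) = 2·3^{18} + 6 = 2·387420489 + 6 = 774840984.

774840984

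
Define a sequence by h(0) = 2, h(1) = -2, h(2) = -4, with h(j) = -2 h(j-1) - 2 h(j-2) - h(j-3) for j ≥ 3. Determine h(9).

10

h(3) = -2(-4) - 2(-2) - 2 = 10
h(4) = -2(10) - 2(-4) - (-2) = -10
h(5) = -2(-10) - 2(10) - (-4) = 4
h(6) = -2(4) - 2(-10) - 10 = 2
h(7) = -2(2) - 2(4) - (-10) = -2
h(8) = -2(-2) - 2(2) - 4 = -4
h(9) = -2(-4) - 2(-2) - 2 = 10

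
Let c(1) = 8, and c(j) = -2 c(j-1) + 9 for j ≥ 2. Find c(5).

83

c(2) = -2(8) + 9 = -7
c(3) = -2(-7) + 9 = 23
c(4) = -2(23) + 9 = -37
c(5) = -2(-37) + 9 = 83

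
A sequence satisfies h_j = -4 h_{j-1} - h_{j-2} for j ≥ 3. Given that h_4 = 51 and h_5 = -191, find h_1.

Rearranging, h_{j-2} = -(h_j + 4 h_{j-1}).
h_3 = -(-191 + 4·51) = -13
h_2 = -(51 + 4·(-13)) = 1
h_1 = -(-13 + 4·1) = 9

9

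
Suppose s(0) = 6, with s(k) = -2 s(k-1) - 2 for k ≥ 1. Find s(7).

s(1) = -2·6 - 2 = -14
s(2) = -2·(-14) - 2 = 26
s(3) = -2·26 - 2 = -54
s(4) = -2·(-54) - 2 = 106
s(5) = -2·106 - 2 = -214
s(6) = -2·(-214) - 2 = 426
s(7) = -2·426 - 2 = -854

-854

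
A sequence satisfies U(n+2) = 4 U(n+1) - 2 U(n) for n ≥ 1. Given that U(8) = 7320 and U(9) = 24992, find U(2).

Rearranging, U(n-2) = (U(n) - 4 U(n-1)) / -2.
U(7) = (24992 - 4·7320) / -2 = -4288/-2 = 2144
U(6) = (7320 - 4·2144) / -2 = -1256/-2 = 628
U(5) = (2144 - 4·628) / -2 = -368/-2 = 184
U(4) = (628 - 4·184) / -2 = -108/-2 = 54
U(3) = (184 - 4·54) / -2 = -32/-2 = 16
U(2) = (54 - 4·16) / -2 = -10/-2 = 5

5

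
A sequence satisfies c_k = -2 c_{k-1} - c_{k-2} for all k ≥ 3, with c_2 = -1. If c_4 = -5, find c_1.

-1

Let c_1 = w.
c_3 = 2 - w
c_4 = -3 + 2w
So -3 + 2w = -5, giving w = -1.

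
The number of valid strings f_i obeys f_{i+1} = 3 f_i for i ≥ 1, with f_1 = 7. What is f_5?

567

f_2 = 3·7 = 21
f_3 = 3·21 = 63
f_4 = 3·63 = 189
f_5 = 3·189 = 567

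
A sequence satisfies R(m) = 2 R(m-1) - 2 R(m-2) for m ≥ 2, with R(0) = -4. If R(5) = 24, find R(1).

-6

Let R(1) = z.
R(2) = 8 + 2z
R(3) = 16 + 2z
R(4) = 16
R(5) = -4z
So -4z = 24, giving z = -6.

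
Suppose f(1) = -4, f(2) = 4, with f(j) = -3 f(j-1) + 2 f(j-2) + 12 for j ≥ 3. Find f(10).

80860

f(3) = -3·4 + 2·(-4) + 12 = -8
f(4) = -3·(-8) + 2·4 + 12 = 44
f(5) = -3·44 + 2·(-8) + 12 = -136
f(6) = -3·(-136) + 2·44 + 12 = 508
f(7) = -3·508 + 2·(-136) + 12 = -1784
f(8) = -3·(-1784) + 2·508 + 12 = 6380
f(9) = -3·6380 + 2·(-1784) + 12 = -22696
f(10) = -3·(-22696) + 2·6380 + 12 = 80860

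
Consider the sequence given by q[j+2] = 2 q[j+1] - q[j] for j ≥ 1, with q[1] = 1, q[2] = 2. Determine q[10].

q[3] = 2·2 - 1 = 3
q[4] = 2·3 - 2 = 4
q[5] = 2·4 - 3 = 5
q[6] = 2·5 - 4 = 6
q[7] = 2·6 - 5 = 7
q[8] = 2·7 - 6 = 8
q[9] = 2·8 - 7 = 9
q[10] = 2·9 - 8 = 10

10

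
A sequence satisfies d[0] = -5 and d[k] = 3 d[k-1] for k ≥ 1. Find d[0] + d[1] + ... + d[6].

d[1] = 3*(-5) = -15
d[2] = 3*(-15) = -45
d[3] = 3*(-45) = -135
d[4] = 3*(-135) = -405
d[5] = 3*(-405) = -1215
d[6] = 3*(-1215) = -3645
Sum = (-5) + (-15) + (-45) + (-135) + (-405) + (-1215) + (-3645) = -5465

-5465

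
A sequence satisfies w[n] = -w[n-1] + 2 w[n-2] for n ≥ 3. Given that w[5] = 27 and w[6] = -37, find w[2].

Rearranging, w[n-2] = (w[n] + w[n-1]) / 2.
w[4] = (-37 + 27) / 2 = -10/2 = -5
w[3] = (27 + (-5)) / 2 = 22/2 = 11
w[2] = (-5 + 11) / 2 = 6/2 = 3

3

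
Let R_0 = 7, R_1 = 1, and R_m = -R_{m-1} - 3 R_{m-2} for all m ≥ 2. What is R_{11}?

R_2 = -1 - 3*7 = -22
R_3 = -(-22) - 3*1 = 19
R_4 = -19 - 3*(-22) = 47
R_5 = -47 - 3*19 = -104
R_6 = -(-104) - 3*47 = -37
R_7 = -(-37) - 3*(-104) = 349
R_8 = -349 - 3*(-37) = -238
R_9 = -(-238) - 3*349 = -809
R_{10} = -(-809) - 3*(-238) = 1523
R_{11} = -1523 - 3*(-809) = 904

904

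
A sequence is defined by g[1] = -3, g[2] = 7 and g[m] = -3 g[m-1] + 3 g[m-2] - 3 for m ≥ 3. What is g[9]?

-93153

g[3] = -3(7) + 3(-3) - 3 = -33
g[4] = -3(-33) + 3(7) - 3 = 117
g[5] = -3(117) + 3(-33) - 3 = -453
g[6] = -3(-453) + 3(117) - 3 = 1707
g[7] = -3(1707) + 3(-453) - 3 = -6483
g[8] = -3(-6483) + 3(1707) - 3 = 24567
g[9] = -3(24567) + 3(-6483) - 3 = -93153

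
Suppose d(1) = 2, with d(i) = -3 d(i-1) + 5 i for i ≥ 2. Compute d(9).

d(2) = -3*2 + 10 = 4
d(3) = -3*4 + 15 = 3
d(4) = -3*3 + 20 = 11
d(5) = -3*11 + 25 = -8
d(6) = -3*(-8) + 30 = 54
d(7) = -3*54 + 35 = -127
d(8) = -3*(-127) + 40 = 421
d(9) = -3*421 + 45 = -1218

-1218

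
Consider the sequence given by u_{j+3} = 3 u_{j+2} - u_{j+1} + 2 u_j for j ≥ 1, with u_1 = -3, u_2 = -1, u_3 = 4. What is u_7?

137

u_4 = 3·4 - (-1) + 2·(-3) = 7
u_5 = 3·7 - 4 + 2·(-1) = 15
u_6 = 3·15 - 7 + 2·4 = 46
u_7 = 3·46 - 15 + 2·7 = 137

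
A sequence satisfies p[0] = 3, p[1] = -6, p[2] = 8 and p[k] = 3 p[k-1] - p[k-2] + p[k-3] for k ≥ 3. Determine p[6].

638

p[3] = 3(8) - (-6) + 3 = 33
p[4] = 3(33) - 8 + (-6) = 85
p[5] = 3(85) - 33 + 8 = 230
p[6] = 3(230) - 85 + 33 = 638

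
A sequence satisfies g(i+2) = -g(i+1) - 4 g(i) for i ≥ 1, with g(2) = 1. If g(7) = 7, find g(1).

Let g(1) = y.
g(3) = -1 - 4y
g(4) = -3 + 4y
g(5) = 7 + 12y
g(6) = 5 - 28y
g(7) = -33 - 20y
So -33 - 20y = 7, giving y = -2.

-2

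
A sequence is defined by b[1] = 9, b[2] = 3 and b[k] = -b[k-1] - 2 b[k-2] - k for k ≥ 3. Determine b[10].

-125

b[3] = -3 - 2·9 - 3 = -24
b[4] = -(-24) - 2·3 - 4 = 14
b[5] = -14 - 2·(-24) - 5 = 29
b[6] = -29 - 2·14 - 6 = -63
b[7] = -(-63) - 2·29 - 7 = -2
b[8] = -(-2) - 2·(-63) - 8 = 120
b[9] = -120 - 2·(-2) - 9 = -125
b[10] = -(-125) - 2·120 - 10 = -125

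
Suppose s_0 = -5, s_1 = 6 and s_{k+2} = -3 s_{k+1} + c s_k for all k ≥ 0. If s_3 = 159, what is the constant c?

s_2 = -18 - 5c
s_3 = 54 + 21c
So 54 + 21c = 159, giving c = 5.

5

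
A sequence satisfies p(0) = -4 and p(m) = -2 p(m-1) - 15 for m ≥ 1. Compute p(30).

The fixed point is -15/(1 + 2) = -5, so p(m) + 5 = -2(p(m-1) + 5).
Hence p(m) = 1·(-2)^m - 5.
p(30) = 1·(-2)^{30} - 5 = 1·1073741824 - 5 = 1073741819.

1073741819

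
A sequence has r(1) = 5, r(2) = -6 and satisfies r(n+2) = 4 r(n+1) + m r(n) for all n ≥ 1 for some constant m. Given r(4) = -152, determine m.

r(3) = -24 + 5m
r(4) = -96 + 14m
So -96 + 14m = -152, giving m = -4.

-4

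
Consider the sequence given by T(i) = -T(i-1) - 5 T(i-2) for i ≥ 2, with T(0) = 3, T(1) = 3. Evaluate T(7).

T(2) = -3 - 5·3 = -18
T(3) = -(-18) - 5·3 = 3
T(4) = -3 - 5·(-18) = 87
T(5) = -87 - 5·3 = -102
T(6) = -(-102) - 5·87 = -333
T(7) = -(-333) - 5·(-102) = 843

843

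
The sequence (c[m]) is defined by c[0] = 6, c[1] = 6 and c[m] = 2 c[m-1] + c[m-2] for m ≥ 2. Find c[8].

3462

c[2] = 2*6 + 6 = 18
c[3] = 2*18 + 6 = 42
c[4] = 2*42 + 18 = 102
c[5] = 2*102 + 42 = 246
c[6] = 2*246 + 102 = 594
c[7] = 2*594 + 246 = 1434
c[8] = 2*1434 + 594 = 3462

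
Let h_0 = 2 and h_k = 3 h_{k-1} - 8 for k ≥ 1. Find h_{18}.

-774840974

The fixed point is -8/(1 - 3) = 4, so h_k - 4 = 3(h_{k-1} - 4).
Hence h_k = -2·3^k + 4.
h_{18} = -2·3^{18} + 4 = -2·387420489 + 4 = -774840974.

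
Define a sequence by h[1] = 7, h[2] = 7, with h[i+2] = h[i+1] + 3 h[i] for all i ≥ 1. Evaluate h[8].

h[3] = 7 + 3·7 = 28
h[4] = 28 + 3·7 = 49
h[5] = 49 + 3·28 = 133
h[6] = 133 + 3·49 = 280
h[7] = 280 + 3·133 = 679
h[8] = 679 + 3·280 = 1519

1519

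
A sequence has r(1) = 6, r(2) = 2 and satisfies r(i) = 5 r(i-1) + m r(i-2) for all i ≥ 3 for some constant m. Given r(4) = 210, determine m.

5

r(3) = 10 + 6m
r(4) = 50 + 32m
So 50 + 32m = 210, giving m = 5.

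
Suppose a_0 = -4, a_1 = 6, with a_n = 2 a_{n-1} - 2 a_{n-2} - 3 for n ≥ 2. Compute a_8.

a_2 = 2(6) - 2(-4) - 3 = 17
a_3 = 2(17) - 2(6) - 3 = 19
a_4 = 2(19) - 2(17) - 3 = 1
a_5 = 2(1) - 2(19) - 3 = -39
a_6 = 2(-39) - 2(1) - 3 = -83
a_7 = 2(-83) - 2(-39) - 3 = -91
a_8 = 2(-91) - 2(-83) - 3 = -19

-19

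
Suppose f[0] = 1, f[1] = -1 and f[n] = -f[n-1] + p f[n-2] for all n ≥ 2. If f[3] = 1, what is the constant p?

f[2] = 1 + p
f[3] = -1 - 2p
So -1 - 2p = 1, giving p = -1.

-1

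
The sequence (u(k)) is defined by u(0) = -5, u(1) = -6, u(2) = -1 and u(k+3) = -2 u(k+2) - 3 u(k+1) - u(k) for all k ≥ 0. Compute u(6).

82

u(3) = -2(-1) - 3(-6) - (-5) = 25
u(4) = -2(25) - 3(-1) - (-6) = -41
u(5) = -2(-41) - 3(25) - (-1) = 8
u(6) = -2(8) - 3(-41) - 25 = 82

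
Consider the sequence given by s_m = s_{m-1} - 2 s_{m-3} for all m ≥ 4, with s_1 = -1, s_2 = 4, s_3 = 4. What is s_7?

-22

s_4 = 4 - 2(-1) = 6
s_5 = 6 - 2(4) = -2
s_6 = (-2) - 2(4) = -10
s_7 = (-10) - 2(6) = -22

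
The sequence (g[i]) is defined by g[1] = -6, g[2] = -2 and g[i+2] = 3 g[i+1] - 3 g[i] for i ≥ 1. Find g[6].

144

g[3] = 3*(-2) - 3*(-6) = 12
g[4] = 3*12 - 3*(-2) = 42
g[5] = 3*42 - 3*12 = 90
g[6] = 3*90 - 3*42 = 144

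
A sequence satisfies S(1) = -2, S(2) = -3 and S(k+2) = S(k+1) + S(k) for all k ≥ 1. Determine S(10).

S(3) = (-3) + (-2) = -5
S(4) = (-5) + (-3) = -8
S(5) = (-8) + (-5) = -13
S(6) = (-13) + (-8) = -21
S(7) = (-21) + (-13) = -34
S(8) = (-34) + (-21) = -55
S(9) = (-55) + (-34) = -89
S(10) = (-89) + (-55) = -144

-144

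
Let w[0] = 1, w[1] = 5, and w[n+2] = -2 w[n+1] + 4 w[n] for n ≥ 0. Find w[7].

w[2] = -2·5 + 4·1 = -6
w[3] = -2·(-6) + 4·5 = 32
w[4] = -2·32 + 4·(-6) = -88
w[5] = -2·(-88) + 4·32 = 304
w[6] = -2·304 + 4·(-88) = -960
w[7] = -2·(-960) + 4·304 = 3136

3136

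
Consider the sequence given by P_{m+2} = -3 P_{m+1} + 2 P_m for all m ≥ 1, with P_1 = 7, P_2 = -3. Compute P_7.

3431

P_3 = -3·(-3) + 2·7 = 23
P_4 = -3·23 + 2·(-3) = -75
P_5 = -3·(-75) + 2·23 = 271
P_6 = -3·271 + 2·(-75) = -963
P_7 = -3·(-963) + 2·271 = 3431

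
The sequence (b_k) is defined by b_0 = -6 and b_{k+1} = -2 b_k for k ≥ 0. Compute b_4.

-96

b_1 = -2·(-6) = 12
b_2 = -2·12 = -24
b_3 = -2·(-24) = 48
b_4 = -2·48 = -96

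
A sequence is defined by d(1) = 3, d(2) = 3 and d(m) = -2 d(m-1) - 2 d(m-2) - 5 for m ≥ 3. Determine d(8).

-97

d(3) = -2*3 - 2*3 - 5 = -17
d(4) = -2*(-17) - 2*3 - 5 = 23
d(5) = -2*23 - 2*(-17) - 5 = -17
d(6) = -2*(-17) - 2*23 - 5 = -17
d(7) = -2*(-17) - 2*(-17) - 5 = 63
d(8) = -2*63 - 2*(-17) - 5 = -97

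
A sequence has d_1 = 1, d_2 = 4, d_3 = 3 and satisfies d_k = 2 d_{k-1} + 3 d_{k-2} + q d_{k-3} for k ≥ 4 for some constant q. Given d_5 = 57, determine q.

d_4 = 18 + q
d_5 = 45 + 6q
So 45 + 6q = 57, giving q = 2.

2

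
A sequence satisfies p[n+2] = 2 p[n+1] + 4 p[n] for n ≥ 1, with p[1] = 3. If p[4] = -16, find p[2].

Let p[2] = w.
p[3] = 12 + 2w
p[4] = 24 + 8w
So 24 + 8w = -16, giving w = -5.

-5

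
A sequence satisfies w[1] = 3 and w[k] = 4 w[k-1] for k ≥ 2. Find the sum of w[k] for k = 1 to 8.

w[2] = 4·3 = 12
w[3] = 4·12 = 48
w[4] = 4·48 = 192
w[5] = 4·192 = 768
w[6] = 4·768 = 3072
w[7] = 4·3072 = 12288
w[8] = 4·12288 = 49152
Sum = 3 + 12 + 48 + 192 + 768 + 3072 + 12288 + 49152 = 65535

65535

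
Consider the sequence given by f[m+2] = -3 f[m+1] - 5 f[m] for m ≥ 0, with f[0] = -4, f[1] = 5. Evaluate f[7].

f[2] = -3·5 - 5·(-4) = 5
f[3] = -3·5 - 5·5 = -40
f[4] = -3·(-40) - 5·5 = 95
f[5] = -3·95 - 5·(-40) = -85
f[6] = -3·(-85) - 5·95 = -220
f[7] = -3·(-220) - 5·(-85) = 1085

1085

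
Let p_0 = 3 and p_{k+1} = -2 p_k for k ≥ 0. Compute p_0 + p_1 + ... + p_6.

p_1 = -2·3 = -6
p_2 = -2·(-6) = 12
p_3 = -2·12 = -24
p_4 = -2·(-24) = 48
p_5 = -2·48 = -96
p_6 = -2·(-96) = 192
Sum = 3 + (-6) + 12 + (-24) + 48 + (-96) + 192 = 129

129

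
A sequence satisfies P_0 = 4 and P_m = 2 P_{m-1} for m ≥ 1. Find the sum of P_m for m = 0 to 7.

P_1 = 2(4) = 8
P_2 = 2(8) = 16
P_3 = 2(16) = 32
P_4 = 2(32) = 64
P_5 = 2(64) = 128
P_6 = 2(128) = 256
P_7 = 2(256) = 512
Sum = 4 + 8 + 16 + 32 + 64 + 128 + 256 + 512 = 1020

1020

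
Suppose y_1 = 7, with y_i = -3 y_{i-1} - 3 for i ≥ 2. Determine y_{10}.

y_2 = -3·7 - 3 = -24
y_3 = -3·(-24) - 3 = 69
y_4 = -3·69 - 3 = -210
y_5 = -3·(-210) - 3 = 627
y_6 = -3·627 - 3 = -1884
y_7 = -3·(-1884) - 3 = 5649
y_8 = -3·5649 - 3 = -16950
y_9 = -3·(-16950) - 3 = 50847
y_{10} = -3·50847 - 3 = -152544

-152544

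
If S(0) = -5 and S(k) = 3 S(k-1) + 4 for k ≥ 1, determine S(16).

-129140165

The fixed point is 4/(1 - 3) = -2, so S(k) + 2 = 3(S(k-1) + 2).
Hence S(k) = -3·3^k - 2.
S(16) = -3·3^{16} - 2 = -3·43046721 - 2 = -129140165.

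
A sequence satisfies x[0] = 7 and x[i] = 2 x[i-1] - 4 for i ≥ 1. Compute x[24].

The fixed point is -4/(1 - 2) = 4, so x[i] - 4 = 2(x[i-1] - 4).
Hence x[i] = 3·2^i + 4.
x[24] = 3·2^{24} + 4 = 3·16777216 + 4 = 50331652.

50331652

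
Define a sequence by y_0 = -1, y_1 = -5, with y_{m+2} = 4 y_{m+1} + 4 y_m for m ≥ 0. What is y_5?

-2704

y_2 = 4(-5) + 4(-1) = -24
y_3 = 4(-24) + 4(-5) = -116
y_4 = 4(-116) + 4(-24) = -560
y_5 = 4(-560) + 4(-116) = -2704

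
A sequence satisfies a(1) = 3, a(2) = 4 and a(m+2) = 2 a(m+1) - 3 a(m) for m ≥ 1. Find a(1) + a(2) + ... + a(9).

267

a(3) = 2·4 - 3·3 = -1
a(4) = 2·(-1) - 3·4 = -14
a(5) = 2·(-14) - 3·(-1) = -25
a(6) = 2·(-25) - 3·(-14) = -8
a(7) = 2·(-8) - 3·(-25) = 59
a(8) = 2·59 - 3·(-8) = 142
a(9) = 2·142 - 3·59 = 107
Sum = 3 + 4 + (-1) + (-14) + (-25) + (-8) + 59 + 142 + 107 = 267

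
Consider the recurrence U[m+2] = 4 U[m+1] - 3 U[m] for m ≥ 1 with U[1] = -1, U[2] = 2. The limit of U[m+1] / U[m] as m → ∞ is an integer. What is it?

The characteristic equation is r^2 - 4r + 3 = 0, which factors as (r - 3)(r - 1) = 0.
So the roots are 3 and 1. Since |3| > |1| and the coefficient of 3^m is non-zero, the ratio tends to 3.

3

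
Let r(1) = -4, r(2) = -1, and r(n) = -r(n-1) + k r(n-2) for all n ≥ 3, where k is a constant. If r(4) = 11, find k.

4

r(3) = 1 - 4k
r(4) = -1 + 3k
So -1 + 3k = 11, giving k = 4.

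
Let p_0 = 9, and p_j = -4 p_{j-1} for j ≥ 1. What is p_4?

p_1 = -4·9 = -36
p_2 = -4·(-36) = 144
p_3 = -4·144 = -576
p_4 = -4·(-576) = 2304

2304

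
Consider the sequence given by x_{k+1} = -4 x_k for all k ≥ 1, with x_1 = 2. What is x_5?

512

x_2 = -4(2) = -8
x_3 = -4(-8) = 32
x_4 = -4(32) = -128
x_5 = -4(-128) = 512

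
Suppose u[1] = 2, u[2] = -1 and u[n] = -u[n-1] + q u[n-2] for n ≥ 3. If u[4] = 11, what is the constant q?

u[3] = 1 + 2q
u[4] = -1 - 3q
So -1 - 3q = 11, giving q = -4.

-4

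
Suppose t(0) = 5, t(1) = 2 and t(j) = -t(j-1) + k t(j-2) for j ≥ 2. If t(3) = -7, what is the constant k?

t(2) = -2 + 5k
t(3) = 2 - 3k
So 2 - 3k = -7, giving k = 3.

3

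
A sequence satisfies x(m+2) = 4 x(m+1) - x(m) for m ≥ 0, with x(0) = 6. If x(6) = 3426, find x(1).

Let x(1) = v.
x(2) = -6 + 4v
x(3) = -24 + 15v
x(4) = -90 + 56v
x(5) = -336 + 209v
x(6) = -1254 + 780v
So -1254 + 780v = 3426, giving v = 6.

6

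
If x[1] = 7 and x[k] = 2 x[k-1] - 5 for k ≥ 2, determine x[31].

2147483653

The fixed point is -5/(1 - 2) = 5, so x[k] - 5 = 2(x[k-1] - 5).
Hence x[k] = 2·2^{k-1} + 5.
x[31] = 2·2^{30} + 5 = 2·1073741824 + 5 = 2147483653.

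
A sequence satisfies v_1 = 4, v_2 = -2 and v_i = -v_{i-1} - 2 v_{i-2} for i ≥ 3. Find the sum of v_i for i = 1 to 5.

8

v_3 = -(-2) - 2(4) = -6
v_4 = -(-6) - 2(-2) = 10
v_5 = -10 - 2(-6) = 2
Sum = 4 + (-2) + (-6) + 10 + 2 = 8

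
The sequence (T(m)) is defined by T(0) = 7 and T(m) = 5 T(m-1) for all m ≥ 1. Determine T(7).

546875

T(1) = 5(7) = 35
T(2) = 5(35) = 175
T(3) = 5(175) = 875
T(4) = 5(875) = 4375
T(5) = 5(4375) = 21875
T(6) = 5(21875) = 109375
T(7) = 5(109375) = 546875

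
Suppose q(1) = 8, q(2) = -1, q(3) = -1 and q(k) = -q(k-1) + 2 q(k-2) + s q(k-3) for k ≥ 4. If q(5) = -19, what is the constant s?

2

q(4) = -1 + 8s
q(5) = -1 - 9s
So -1 - 9s = -19, giving s = 2.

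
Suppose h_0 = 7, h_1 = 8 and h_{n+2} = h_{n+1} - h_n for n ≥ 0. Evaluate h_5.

h_2 = 8 - 7 = 1
h_3 = 1 - 8 = -7
h_4 = (-7) - 1 = -8
h_5 = (-8) - (-7) = -1

-1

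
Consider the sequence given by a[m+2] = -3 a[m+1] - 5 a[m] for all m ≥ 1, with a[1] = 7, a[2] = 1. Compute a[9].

2338

a[3] = -3(1) - 5(7) = -38
a[4] = -3(-38) - 5(1) = 109
a[5] = -3(109) - 5(-38) = -137
a[6] = -3(-137) - 5(109) = -134
a[7] = -3(-134) - 5(-137) = 1087
a[8] = -3(1087) - 5(-134) = -2591
a[9] = -3(-2591) - 5(1087) = 2338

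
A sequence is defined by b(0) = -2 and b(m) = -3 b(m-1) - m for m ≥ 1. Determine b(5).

439

b(1) = -3(-2) - 1 = 5
b(2) = -3(5) - 2 = -17
b(3) = -3(-17) - 3 = 48
b(4) = -3(48) - 4 = -148
b(5) = -3(-148) - 5 = 439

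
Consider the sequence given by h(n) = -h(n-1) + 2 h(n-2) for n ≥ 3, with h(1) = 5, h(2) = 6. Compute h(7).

h(3) = -6 + 2(5) = 4
h(4) = -4 + 2(6) = 8
h(5) = -8 + 2(4) = 0
h(6) = -0 + 2(8) = 16
h(7) = -16 + 2(0) = -16

-16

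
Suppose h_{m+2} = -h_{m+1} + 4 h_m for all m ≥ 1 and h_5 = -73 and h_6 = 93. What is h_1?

Rearranging, h_{m-2} = (h_m + h_{m-1}) / 4.
h_4 = (93 + (-73)) / 4 = 20/4 = 5
h_3 = (-73 + 5) / 4 = -68/4 = -17
h_2 = (5 + (-17)) / 4 = -12/4 = -3
h_1 = (-17 + (-3)) / 4 = -20/4 = -5

-5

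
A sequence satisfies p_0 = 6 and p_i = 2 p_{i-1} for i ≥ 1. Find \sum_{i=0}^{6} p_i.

762

p_1 = 2(6) = 12
p_2 = 2(12) = 24
p_3 = 2(24) = 48
p_4 = 2(48) = 96
p_5 = 2(96) = 192
p_6 = 2(192) = 384
Sum = 6 + 12 + 24 + 48 + 96 + 192 + 384 = 762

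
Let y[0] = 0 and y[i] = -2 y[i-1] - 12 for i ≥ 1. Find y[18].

The fixed point is -12/(1 + 2) = -4, so y[i] + 4 = -2(y[i-1] + 4).
Hence y[i] = 4·(-2)^i - 4.
y[18] = 4·(-2)^{18} - 4 = 4·262144 - 4 = 1048572.

1048572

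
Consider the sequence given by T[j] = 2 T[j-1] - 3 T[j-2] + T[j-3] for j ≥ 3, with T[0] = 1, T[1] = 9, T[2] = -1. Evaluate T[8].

T[3] = 2·(-1) - 3·9 + 1 = -28
T[4] = 2·(-28) - 3·(-1) + 9 = -44
T[5] = 2·(-44) - 3·(-28) + (-1) = -5
T[6] = 2·(-5) - 3·(-44) + (-28) = 94
T[7] = 2·94 - 3·(-5) + (-44) = 159
T[8] = 2·159 - 3·94 + (-5) = 31

31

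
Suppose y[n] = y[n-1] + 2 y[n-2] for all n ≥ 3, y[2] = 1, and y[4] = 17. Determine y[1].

Let y[1] = x.
y[3] = 1 + 2x
y[4] = 3 + 2x
So 3 + 2x = 17, giving x = 7.

7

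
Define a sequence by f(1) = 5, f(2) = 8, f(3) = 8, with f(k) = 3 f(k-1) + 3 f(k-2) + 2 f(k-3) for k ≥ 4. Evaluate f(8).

f(4) = 3*8 + 3*8 + 2*5 = 58
f(5) = 3*58 + 3*8 + 2*8 = 214
f(6) = 3*214 + 3*58 + 2*8 = 832
f(7) = 3*832 + 3*214 + 2*58 = 3254
f(8) = 3*3254 + 3*832 + 2*214 = 12686

12686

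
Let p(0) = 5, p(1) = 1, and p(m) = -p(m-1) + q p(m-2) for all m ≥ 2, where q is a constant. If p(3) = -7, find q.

2

p(2) = -1 + 5q
p(3) = 1 - 4q
So 1 - 4q = -7, giving q = 2.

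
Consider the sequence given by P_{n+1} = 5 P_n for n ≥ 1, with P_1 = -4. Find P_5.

-2500

P_2 = 5(-4) = -20
P_3 = 5(-20) = -100
P_4 = 5(-100) = -500
P_5 = 5(-500) = -2500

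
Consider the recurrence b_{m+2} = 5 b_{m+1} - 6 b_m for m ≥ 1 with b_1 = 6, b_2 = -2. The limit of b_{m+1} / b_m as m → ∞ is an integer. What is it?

The characteristic equation is r^2 - 5r + 6 = 0, which factors as (r - 3)(r - 2) = 0.
So the roots are 3 and 2. Since |3| > |2| and the coefficient of 3^m is non-zero, the ratio tends to 3.

3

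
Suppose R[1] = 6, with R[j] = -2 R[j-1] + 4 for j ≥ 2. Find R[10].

-2388

R[2] = -2*6 + 4 = -8
R[3] = -2*(-8) + 4 = 20
R[4] = -2*20 + 4 = -36
R[5] = -2*(-36) + 4 = 76
R[6] = -2*76 + 4 = -148
R[7] = -2*(-148) + 4 = 300
R[8] = -2*300 + 4 = -596
R[9] = -2*(-596) + 4 = 1196
R[10] = -2*1196 + 4 = -2388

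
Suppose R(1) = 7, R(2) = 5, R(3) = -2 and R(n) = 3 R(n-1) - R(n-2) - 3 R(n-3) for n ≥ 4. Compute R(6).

-289

R(4) = 3(-2) - 5 - 3(7) = -32
R(5) = 3(-32) - (-2) - 3(5) = -109
R(6) = 3(-109) - (-32) - 3(-2) = -289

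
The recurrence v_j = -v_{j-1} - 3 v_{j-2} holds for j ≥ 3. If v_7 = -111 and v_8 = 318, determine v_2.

Rearranging, v_{j-2} = (v_j + v_{j-1}) / -3.
v_6 = (318 + (-111)) / -3 = 207/-3 = -69
v_5 = (-111 + (-69)) / -3 = -180/-3 = 60
v_4 = (-69 + 60) / -3 = -9/-3 = 3
v_3 = (60 + 3) / -3 = 63/-3 = -21
v_2 = (3 + (-21)) / -3 = -18/-3 = 6

6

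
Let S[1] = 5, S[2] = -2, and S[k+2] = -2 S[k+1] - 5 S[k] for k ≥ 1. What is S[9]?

-3139

S[3] = -2·(-2) - 5·5 = -21
S[4] = -2·(-21) - 5·(-2) = 52
S[5] = -2·52 - 5·(-21) = 1
S[6] = -2·1 - 5·52 = -262
S[7] = -2·(-262) - 5·1 = 519
S[8] = -2·519 - 5·(-262) = 272
S[9] = -2·272 - 5·519 = -3139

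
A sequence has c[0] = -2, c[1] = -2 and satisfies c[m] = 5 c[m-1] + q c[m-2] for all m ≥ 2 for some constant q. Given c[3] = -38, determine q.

c[2] = -10 - 2q
c[3] = -50 - 12q
So -50 - 12q = -38, giving q = -1.

-1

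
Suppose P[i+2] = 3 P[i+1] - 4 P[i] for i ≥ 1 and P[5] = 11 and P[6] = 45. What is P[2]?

-3

Rearranging, P[i-2] = (P[i] - 3 P[i-1]) / -4.
P[4] = (45 - 3·11) / -4 = 12/-4 = -3
P[3] = (11 - 3·(-3)) / -4 = 20/-4 = -5
P[2] = (-3 - 3·(-5)) / -4 = 12/-4 = -3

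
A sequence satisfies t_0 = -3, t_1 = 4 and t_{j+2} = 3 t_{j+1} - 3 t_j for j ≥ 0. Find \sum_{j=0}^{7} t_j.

253

t_2 = 3*4 - 3*(-3) = 21
t_3 = 3*21 - 3*4 = 51
t_4 = 3*51 - 3*21 = 90
t_5 = 3*90 - 3*51 = 117
t_6 = 3*117 - 3*90 = 81
t_7 = 3*81 - 3*117 = -108
Sum = (-3) + 4 + 21 + 51 + 90 + 117 + 81 + (-108) = 253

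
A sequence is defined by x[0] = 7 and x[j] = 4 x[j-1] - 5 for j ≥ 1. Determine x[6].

x[1] = 4·7 - 5 = 23
x[2] = 4·23 - 5 = 87
x[3] = 4·87 - 5 = 343
x[4] = 4·343 - 5 = 1367
x[5] = 4·1367 - 5 = 5463
x[6] = 4·5463 - 5 = 21847

21847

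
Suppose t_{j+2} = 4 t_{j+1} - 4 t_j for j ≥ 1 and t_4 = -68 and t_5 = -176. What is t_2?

-7

Rearranging, t_{j-2} = (t_j - 4 t_{j-1}) / -4.
t_3 = (-176 - 4(-68)) / -4 = 96/-4 = -24
t_2 = (-68 - 4(-24)) / -4 = 28/-4 = -7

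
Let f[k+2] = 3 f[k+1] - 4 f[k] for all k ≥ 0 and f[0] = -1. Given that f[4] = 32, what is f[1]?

4

Let f[1] = y.
f[2] = 4 + 3y
f[3] = 12 + 5y
f[4] = 20 + 3y
So 20 + 3y = 32, giving y = 4.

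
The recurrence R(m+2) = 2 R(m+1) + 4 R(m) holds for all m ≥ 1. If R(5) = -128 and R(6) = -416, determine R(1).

Rearranging, R(m-2) = (R(m) - 2 R(m-1)) / 4.
R(4) = (-416 - 2·(-128)) / 4 = -160/4 = -40
R(3) = (-128 - 2·(-40)) / 4 = -48/4 = -12
R(2) = (-40 - 2·(-12)) / 4 = -16/4 = -4
R(1) = (-12 - 2·(-4)) / 4 = -4/4 = -1

-1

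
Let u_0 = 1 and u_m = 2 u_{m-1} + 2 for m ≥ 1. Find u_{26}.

201326590

The fixed point is 2/(1 - 2) = -2, so u_m + 2 = 2(u_{m-1} + 2).
Hence u_m = 3·2^m - 2.
u_{26} = 3·2^{26} - 2 = 3·67108864 - 2 = 201326590.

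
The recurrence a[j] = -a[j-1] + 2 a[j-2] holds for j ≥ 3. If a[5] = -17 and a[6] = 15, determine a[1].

Rearranging, a[j-2] = (a[j] + a[j-1]) / 2.
a[4] = (15 + (-17)) / 2 = -2/2 = -1
a[3] = (-17 + (-1)) / 2 = -18/2 = -9
a[2] = (-1 + (-9)) / 2 = -10/2 = -5
a[1] = (-9 + (-5)) / 2 = -14/2 = -7

-7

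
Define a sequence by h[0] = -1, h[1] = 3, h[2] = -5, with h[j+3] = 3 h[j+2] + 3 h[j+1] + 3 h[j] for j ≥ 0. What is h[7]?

h[3] = 3*(-5) + 3*3 + 3*(-1) = -9
h[4] = 3*(-9) + 3*(-5) + 3*3 = -33
h[5] = 3*(-33) + 3*(-9) + 3*(-5) = -141
h[6] = 3*(-141) + 3*(-33) + 3*(-9) = -549
h[7] = 3*(-549) + 3*(-141) + 3*(-33) = -2169

-2169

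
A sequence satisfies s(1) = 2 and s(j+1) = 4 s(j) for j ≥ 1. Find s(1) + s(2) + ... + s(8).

43690

s(2) = 4(2) = 8
s(3) = 4(8) = 32
s(4) = 4(32) = 128
s(5) = 4(128) = 512
s(6) = 4(512) = 2048
s(7) = 4(2048) = 8192
s(8) = 4(8192) = 32768
Sum = 2 + 8 + 32 + 128 + 512 + 2048 + 8192 + 32768 = 43690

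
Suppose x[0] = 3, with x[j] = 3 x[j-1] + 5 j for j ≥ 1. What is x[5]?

x[1] = 3*3 + 5 = 14
x[2] = 3*14 + 10 = 52
x[3] = 3*52 + 15 = 171
x[4] = 3*171 + 20 = 533
x[5] = 3*533 + 25 = 1624

1624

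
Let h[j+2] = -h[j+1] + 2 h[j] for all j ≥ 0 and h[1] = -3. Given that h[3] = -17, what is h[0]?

Let h[0] = z.
h[2] = 3 + 2z
h[3] = -9 - 2z
So -9 - 2z = -17, giving z = 4.

4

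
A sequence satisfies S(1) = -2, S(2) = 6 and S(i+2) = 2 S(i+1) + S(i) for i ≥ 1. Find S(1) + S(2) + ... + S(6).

S(3) = 2*6 + (-2) = 10
S(4) = 2*10 + 6 = 26
S(5) = 2*26 + 10 = 62
S(6) = 2*62 + 26 = 150
Sum = (-2) + 6 + 10 + 26 + 62 + 150 = 252

252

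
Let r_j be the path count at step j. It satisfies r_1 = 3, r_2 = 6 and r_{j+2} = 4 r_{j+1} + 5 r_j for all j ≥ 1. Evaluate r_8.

r_3 = 4(6) + 5(3) = 39
r_4 = 4(39) + 5(6) = 186
r_5 = 4(186) + 5(39) = 939
r_6 = 4(939) + 5(186) = 4686
r_7 = 4(4686) + 5(939) = 23439
r_8 = 4(23439) + 5(4686) = 117186

117186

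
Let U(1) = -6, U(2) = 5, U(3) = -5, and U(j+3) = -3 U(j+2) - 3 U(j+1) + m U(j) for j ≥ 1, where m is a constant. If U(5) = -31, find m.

-2

U(4) = -6m
U(5) = 15 + 23m
So 15 + 23m = -31, giving m = -2.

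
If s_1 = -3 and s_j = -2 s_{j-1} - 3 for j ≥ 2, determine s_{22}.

4194303

The fixed point is -3/(1 + 2) = -1, so s_j + 1 = -2(s_{j-1} + 1).
Hence s_j = -2·(-2)^{j-1} - 1.
s_{22} = -2·(-2)^{21} - 1 = -2·-2097152 - 1 = 4194303.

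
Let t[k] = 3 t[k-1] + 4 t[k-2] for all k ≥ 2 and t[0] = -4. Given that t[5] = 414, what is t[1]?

Let t[1] = w.
t[2] = -16 + 3w
t[3] = -48 + 13w
t[4] = -208 + 51w
t[5] = -816 + 205w
So -816 + 205w = 414, giving w = 6.

6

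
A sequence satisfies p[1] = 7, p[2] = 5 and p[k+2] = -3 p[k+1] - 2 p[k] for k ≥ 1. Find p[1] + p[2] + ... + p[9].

p[3] = -3·5 - 2·7 = -29
p[4] = -3·(-29) - 2·5 = 77
p[5] = -3·77 - 2·(-29) = -173
p[6] = -3·(-173) - 2·77 = 365
p[7] = -3·365 - 2·(-173) = -749
p[8] = -3·(-749) - 2·365 = 1517
p[9] = -3·1517 - 2·(-749) = -3053
Sum = 7 + 5 + (-29) + 77 + (-173) + 365 + (-749) + 1517 + (-3053) = -2033

-2033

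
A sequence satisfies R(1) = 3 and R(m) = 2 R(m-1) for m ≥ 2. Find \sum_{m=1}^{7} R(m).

R(2) = 2(3) = 6
R(3) = 2(6) = 12
R(4) = 2(12) = 24
R(5) = 2(24) = 48
R(6) = 2(48) = 96
R(7) = 2(96) = 192
Sum = 3 + 6 + 12 + 24 + 48 + 96 + 192 = 381

381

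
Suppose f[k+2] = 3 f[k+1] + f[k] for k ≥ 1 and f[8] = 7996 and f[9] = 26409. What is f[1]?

Rearranging, f[k-2] = f[k] - 3 f[k-1].
f[7] = 26409 - 3*7996 = 2421
f[6] = 7996 - 3*2421 = 733
f[5] = 2421 - 3*733 = 222
f[4] = 733 - 3*222 = 67
f[3] = 222 - 3*67 = 21
f[2] = 67 - 3*21 = 4
f[1] = 21 - 3*4 = 9

9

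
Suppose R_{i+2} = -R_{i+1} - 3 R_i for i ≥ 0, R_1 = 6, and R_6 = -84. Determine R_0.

-4

Let R_0 = x.
R_2 = -6 - 3x
R_3 = -12 + 3x
R_4 = 30 + 6x
R_5 = 6 - 15x
R_6 = -96 - 3x
So -96 - 3x = -84, giving x = -4.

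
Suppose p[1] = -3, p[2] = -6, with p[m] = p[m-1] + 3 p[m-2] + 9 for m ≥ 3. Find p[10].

-1527

p[3] = (-6) + 3·(-3) + 9 = -6
p[4] = (-6) + 3·(-6) + 9 = -15
p[5] = (-15) + 3·(-6) + 9 = -24
p[6] = (-24) + 3·(-15) + 9 = -60
p[7] = (-60) + 3·(-24) + 9 = -123
p[8] = (-123) + 3·(-60) + 9 = -294
p[9] = (-294) + 3·(-123) + 9 = -654
p[10] = (-654) + 3·(-294) + 9 = -1527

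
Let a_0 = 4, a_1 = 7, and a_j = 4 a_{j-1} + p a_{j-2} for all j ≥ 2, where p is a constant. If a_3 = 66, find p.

a_2 = 28 + 4p
a_3 = 112 + 23p
So 112 + 23p = 66, giving p = -2.

-2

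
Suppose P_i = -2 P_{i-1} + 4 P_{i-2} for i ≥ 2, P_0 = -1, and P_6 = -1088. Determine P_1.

3

Let P_1 = x.
P_2 = -4 - 2x
P_3 = 8 + 8x
P_4 = -32 - 24x
P_5 = 96 + 80x
P_6 = -320 - 256x
So -320 - 256x = -1088, giving x = 3.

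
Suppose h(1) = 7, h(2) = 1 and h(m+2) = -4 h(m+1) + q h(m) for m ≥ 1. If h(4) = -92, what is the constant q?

h(3) = -4 + 7q
h(4) = 16 - 27q
So 16 - 27q = -92, giving q = 4.

4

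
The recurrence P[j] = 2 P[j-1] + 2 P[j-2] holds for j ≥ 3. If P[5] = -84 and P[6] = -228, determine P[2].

-3

Rearranging, P[j-2] = (P[j] - 2 P[j-1]) / 2.
P[4] = (-228 - 2*(-84)) / 2 = -60/2 = -30
P[3] = (-84 - 2*(-30)) / 2 = -24/2 = -12
P[2] = (-30 - 2*(-12)) / 2 = -6/2 = -3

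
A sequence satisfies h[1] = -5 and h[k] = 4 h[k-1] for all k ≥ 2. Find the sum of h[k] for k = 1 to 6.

h[2] = 4·(-5) = -20
h[3] = 4·(-20) = -80
h[4] = 4·(-80) = -320
h[5] = 4·(-320) = -1280
h[6] = 4·(-1280) = -5120
Sum = (-5) + (-20) + (-80) + (-320) + (-1280) + (-5120) = -6825

-6825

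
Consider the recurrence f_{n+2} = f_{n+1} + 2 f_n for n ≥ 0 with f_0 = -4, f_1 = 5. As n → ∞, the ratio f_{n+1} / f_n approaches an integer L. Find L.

2

The characteristic equation is r^2 - r - 2 = 0, which factors as (r - 2)(r + 1) = 0.
So the roots are 2 and -1. Since |2| > |-1| and the coefficient of 2^n is non-zero, the ratio tends to 2.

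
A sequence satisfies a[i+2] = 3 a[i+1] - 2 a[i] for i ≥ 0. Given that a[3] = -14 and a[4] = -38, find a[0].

7

Rearranging, a[i-2] = (a[i] - 3 a[i-1]) / -2.
a[2] = (-38 - 3(-14)) / -2 = 4/-2 = -2
a[1] = (-14 - 3(-2)) / -2 = -8/-2 = 4
a[0] = (-2 - 3(4)) / -2 = -14/-2 = 7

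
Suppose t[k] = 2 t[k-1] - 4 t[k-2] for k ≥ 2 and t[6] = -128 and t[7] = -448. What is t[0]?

-2

Rearranging, t[k-2] = (t[k] - 2 t[k-1]) / -4.
t[5] = (-448 - 2·(-128)) / -4 = -192/-4 = 48
t[4] = (-128 - 2·48) / -4 = -224/-4 = 56
t[3] = (48 - 2·56) / -4 = -64/-4 = 16
t[2] = (56 - 2·16) / -4 = 24/-4 = -6
t[1] = (16 - 2·(-6)) / -4 = 28/-4 = -7
t[0] = (-6 - 2·(-7)) / -4 = 8/-4 = -2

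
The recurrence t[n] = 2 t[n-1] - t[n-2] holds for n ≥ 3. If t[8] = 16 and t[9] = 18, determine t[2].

Rearranging, t[n-2] = -(t[n] - 2 t[n-1]).
t[7] = -(18 - 2(16)) = 14
t[6] = -(16 - 2(14)) = 12
t[5] = -(14 - 2(12)) = 10
t[4] = -(12 - 2(10)) = 8
t[3] = -(10 - 2(8)) = 6
t[2] = -(8 - 2(6)) = 4

4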